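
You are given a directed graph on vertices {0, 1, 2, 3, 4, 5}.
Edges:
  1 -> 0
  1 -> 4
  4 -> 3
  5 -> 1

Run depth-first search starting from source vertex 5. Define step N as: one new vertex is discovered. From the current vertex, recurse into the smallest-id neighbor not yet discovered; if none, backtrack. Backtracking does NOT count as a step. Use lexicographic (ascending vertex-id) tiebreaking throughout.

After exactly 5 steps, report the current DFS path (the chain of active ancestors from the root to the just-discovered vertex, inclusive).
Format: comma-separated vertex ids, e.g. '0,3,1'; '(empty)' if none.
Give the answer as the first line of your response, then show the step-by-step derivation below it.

5,1,4,3

step 1: discover 5; path=5; order=5
step 2: discover 1; path=5>1; order=5,1
step 3: discover 0; path=5>1>0; order=5,1,0
step 4: discover 4; path=5>1>4; order=5,1,0,4
step 5: discover 3; path=5>1>4>3; order=5,1,0,4,3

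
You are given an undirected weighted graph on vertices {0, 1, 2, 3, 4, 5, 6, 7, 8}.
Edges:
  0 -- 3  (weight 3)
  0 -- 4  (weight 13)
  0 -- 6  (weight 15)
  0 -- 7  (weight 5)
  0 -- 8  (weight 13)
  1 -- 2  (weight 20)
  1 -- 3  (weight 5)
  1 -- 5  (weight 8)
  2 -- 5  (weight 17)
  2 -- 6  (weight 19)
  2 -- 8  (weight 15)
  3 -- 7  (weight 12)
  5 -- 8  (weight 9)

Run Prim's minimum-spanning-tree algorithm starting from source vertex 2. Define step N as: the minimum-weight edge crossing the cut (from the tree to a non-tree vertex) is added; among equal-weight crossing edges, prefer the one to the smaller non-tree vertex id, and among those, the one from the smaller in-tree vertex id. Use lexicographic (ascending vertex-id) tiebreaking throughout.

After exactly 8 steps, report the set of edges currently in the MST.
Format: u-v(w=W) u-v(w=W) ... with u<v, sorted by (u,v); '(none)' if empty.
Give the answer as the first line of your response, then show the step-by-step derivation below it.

0-3(w=3) 0-4(w=13) 0-6(w=15) 0-7(w=5) 1-3(w=5) 1-5(w=8) 2-8(w=15) 5-8(w=9)

step 1: add edge 2-8 (w=15); MST = {2-8(w=15)}
step 2: add edge 5-8 (w=9); MST = {2-8(w=15) 5-8(w=9)}
step 3: add edge 1-5 (w=8); MST = {1-5(w=8) 2-8(w=15) 5-8(w=9)}
step 4: add edge 1-3 (w=5); MST = {1-3(w=5) 1-5(w=8) 2-8(w=15) 5-8(w=9)}
step 5: add edge 0-3 (w=3); MST = {0-3(w=3) 1-3(w=5) 1-5(w=8) 2-8(w=15) 5-8(w=9)}
step 6: add edge 0-7 (w=5); MST = {0-3(w=3) 0-7(w=5) 1-3(w=5) 1-5(w=8) 2-8(w=15) 5-8(w=9)}
step 7: add edge 0-4 (w=13); MST = {0-3(w=3) 0-4(w=13) 0-7(w=5) 1-3(w=5) 1-5(w=8) 2-8(w=15) 5-8(w=9)}
step 8: add edge 0-6 (w=15); MST = {0-3(w=3) 0-4(w=13) 0-6(w=15) 0-7(w=5) 1-3(w=5) 1-5(w=8) 2-8(w=15) 5-8(w=9)}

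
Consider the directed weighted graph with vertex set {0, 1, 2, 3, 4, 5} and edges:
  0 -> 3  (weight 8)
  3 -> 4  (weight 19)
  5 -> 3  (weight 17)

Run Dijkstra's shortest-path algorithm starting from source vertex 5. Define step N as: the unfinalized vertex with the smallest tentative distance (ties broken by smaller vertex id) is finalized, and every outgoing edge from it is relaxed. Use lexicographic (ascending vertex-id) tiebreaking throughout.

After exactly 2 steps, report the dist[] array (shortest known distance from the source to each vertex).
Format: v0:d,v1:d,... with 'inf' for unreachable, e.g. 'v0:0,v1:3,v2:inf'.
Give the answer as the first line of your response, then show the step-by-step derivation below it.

v0:inf,v1:inf,v2:inf,v3:17,v4:36,v5:0

step 1: dist = v0:inf,v1:inf,v2:inf,v3:17,v4:inf,v5:0
step 2: dist = v0:inf,v1:inf,v2:inf,v3:17,v4:36,v5:0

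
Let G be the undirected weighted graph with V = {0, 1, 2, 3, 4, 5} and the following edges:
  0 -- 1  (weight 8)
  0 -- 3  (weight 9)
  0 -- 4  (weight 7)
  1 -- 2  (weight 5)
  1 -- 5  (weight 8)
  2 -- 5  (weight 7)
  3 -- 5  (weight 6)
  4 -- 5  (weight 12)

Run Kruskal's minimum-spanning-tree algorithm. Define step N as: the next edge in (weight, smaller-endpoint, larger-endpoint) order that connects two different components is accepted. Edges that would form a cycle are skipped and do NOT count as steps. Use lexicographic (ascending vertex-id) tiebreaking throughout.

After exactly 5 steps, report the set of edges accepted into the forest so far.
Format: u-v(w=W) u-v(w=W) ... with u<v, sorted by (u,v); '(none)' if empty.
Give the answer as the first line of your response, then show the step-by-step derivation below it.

0-1(w=8) 0-4(w=7) 1-2(w=5) 2-5(w=7) 3-5(w=6)

step 1: add edge 1-2 (w=5); MST = {1-2(w=5)}
step 2: add edge 3-5 (w=6); MST = {1-2(w=5) 3-5(w=6)}
step 3: add edge 0-4 (w=7); MST = {0-4(w=7) 1-2(w=5) 3-5(w=6)}
step 4: add edge 2-5 (w=7); MST = {0-4(w=7) 1-2(w=5) 2-5(w=7) 3-5(w=6)}
step 5: add edge 0-1 (w=8); MST = {0-1(w=8) 0-4(w=7) 1-2(w=5) 2-5(w=7) 3-5(w=6)}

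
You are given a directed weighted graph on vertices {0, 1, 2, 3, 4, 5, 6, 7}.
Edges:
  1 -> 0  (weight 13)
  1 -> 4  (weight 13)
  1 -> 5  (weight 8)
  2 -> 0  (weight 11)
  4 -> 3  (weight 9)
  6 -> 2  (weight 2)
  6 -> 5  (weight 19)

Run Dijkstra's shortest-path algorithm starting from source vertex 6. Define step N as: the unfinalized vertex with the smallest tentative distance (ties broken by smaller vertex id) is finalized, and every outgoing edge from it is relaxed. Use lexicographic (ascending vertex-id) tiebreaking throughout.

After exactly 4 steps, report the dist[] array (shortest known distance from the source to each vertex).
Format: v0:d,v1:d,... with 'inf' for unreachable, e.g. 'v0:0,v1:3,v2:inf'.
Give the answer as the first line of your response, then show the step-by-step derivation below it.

v0:13,v1:inf,v2:2,v3:inf,v4:inf,v5:19,v6:0,v7:inf

step 1: dist = v0:inf,v1:inf,v2:2,v3:inf,v4:inf,v5:19,v6:0,v7:inf
step 2: dist = v0:13,v1:inf,v2:2,v3:inf,v4:inf,v5:19,v6:0,v7:inf
step 3: dist = v0:13,v1:inf,v2:2,v3:inf,v4:inf,v5:19,v6:0,v7:inf
step 4: dist = v0:13,v1:inf,v2:2,v3:inf,v4:inf,v5:19,v6:0,v7:inf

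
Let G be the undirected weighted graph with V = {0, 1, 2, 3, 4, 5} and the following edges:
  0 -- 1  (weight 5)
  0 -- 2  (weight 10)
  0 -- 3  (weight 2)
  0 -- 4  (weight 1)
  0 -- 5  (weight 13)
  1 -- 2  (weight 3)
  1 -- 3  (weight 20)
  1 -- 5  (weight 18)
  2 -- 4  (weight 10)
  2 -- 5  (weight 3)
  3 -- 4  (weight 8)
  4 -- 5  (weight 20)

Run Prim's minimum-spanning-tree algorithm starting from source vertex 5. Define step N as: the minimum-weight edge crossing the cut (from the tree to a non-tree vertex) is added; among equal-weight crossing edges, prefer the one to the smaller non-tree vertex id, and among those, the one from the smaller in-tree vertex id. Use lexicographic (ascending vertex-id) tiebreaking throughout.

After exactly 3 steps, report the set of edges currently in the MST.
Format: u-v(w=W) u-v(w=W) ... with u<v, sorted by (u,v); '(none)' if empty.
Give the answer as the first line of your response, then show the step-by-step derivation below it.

0-1(w=5) 1-2(w=3) 2-5(w=3)

step 1: add edge 2-5 (w=3); MST = {2-5(w=3)}
step 2: add edge 1-2 (w=3); MST = {1-2(w=3) 2-5(w=3)}
step 3: add edge 0-1 (w=5); MST = {0-1(w=5) 1-2(w=3) 2-5(w=3)}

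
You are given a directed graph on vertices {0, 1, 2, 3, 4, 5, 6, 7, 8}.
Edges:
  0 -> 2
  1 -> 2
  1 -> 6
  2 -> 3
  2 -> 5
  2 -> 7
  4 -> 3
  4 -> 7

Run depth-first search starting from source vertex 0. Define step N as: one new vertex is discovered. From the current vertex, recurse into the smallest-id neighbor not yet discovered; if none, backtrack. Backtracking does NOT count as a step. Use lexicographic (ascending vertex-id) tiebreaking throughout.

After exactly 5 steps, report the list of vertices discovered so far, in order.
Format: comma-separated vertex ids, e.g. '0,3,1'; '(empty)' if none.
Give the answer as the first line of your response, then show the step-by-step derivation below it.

0,2,3,5,7

step 1: discover 0; path=0; order=0
step 2: discover 2; path=0>2; order=0,2
step 3: discover 3; path=0>2>3; order=0,2,3
step 4: discover 5; path=0>2>5; order=0,2,3,5
step 5: discover 7; path=0>2>7; order=0,2,3,5,7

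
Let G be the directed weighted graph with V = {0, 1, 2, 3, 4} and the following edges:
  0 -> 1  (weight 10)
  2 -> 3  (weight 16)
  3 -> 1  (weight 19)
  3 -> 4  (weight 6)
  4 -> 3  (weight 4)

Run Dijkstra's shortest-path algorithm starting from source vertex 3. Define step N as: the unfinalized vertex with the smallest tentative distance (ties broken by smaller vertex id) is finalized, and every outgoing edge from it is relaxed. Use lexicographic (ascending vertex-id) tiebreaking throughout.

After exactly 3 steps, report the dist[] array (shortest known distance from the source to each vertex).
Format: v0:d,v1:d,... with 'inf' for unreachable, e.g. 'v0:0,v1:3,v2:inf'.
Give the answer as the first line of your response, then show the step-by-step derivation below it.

v0:inf,v1:19,v2:inf,v3:0,v4:6

step 1: dist = v0:inf,v1:19,v2:inf,v3:0,v4:6
step 2: dist = v0:inf,v1:19,v2:inf,v3:0,v4:6
step 3: dist = v0:inf,v1:19,v2:inf,v3:0,v4:6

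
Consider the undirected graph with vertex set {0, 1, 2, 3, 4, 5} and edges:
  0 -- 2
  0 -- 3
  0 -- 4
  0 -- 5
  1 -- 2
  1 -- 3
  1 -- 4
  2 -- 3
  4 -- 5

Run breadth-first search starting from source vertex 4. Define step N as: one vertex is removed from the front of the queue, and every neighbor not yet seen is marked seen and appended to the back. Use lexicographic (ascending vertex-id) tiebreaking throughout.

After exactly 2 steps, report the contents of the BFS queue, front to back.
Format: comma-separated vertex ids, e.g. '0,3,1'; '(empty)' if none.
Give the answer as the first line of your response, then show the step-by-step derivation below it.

1,5,2,3

step 1: dequeue 4; queue=[0,1,5]; order=4
step 2: dequeue 0; queue=[1,5,2,3]; order=4,0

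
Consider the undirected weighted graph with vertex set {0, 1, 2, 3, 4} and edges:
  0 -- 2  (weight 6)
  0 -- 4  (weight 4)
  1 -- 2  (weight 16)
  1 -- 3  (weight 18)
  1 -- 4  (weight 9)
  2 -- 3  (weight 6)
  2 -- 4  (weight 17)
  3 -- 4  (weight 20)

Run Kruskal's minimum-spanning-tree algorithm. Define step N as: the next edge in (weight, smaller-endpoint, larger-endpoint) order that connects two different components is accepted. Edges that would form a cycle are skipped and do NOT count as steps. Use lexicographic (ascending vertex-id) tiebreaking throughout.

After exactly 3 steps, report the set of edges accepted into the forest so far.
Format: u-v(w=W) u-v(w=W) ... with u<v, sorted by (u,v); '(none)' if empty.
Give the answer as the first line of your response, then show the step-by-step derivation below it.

0-2(w=6) 0-4(w=4) 2-3(w=6)

step 1: add edge 0-4 (w=4); MST = {0-4(w=4)}
step 2: add edge 0-2 (w=6); MST = {0-2(w=6) 0-4(w=4)}
step 3: add edge 2-3 (w=6); MST = {0-2(w=6) 0-4(w=4) 2-3(w=6)}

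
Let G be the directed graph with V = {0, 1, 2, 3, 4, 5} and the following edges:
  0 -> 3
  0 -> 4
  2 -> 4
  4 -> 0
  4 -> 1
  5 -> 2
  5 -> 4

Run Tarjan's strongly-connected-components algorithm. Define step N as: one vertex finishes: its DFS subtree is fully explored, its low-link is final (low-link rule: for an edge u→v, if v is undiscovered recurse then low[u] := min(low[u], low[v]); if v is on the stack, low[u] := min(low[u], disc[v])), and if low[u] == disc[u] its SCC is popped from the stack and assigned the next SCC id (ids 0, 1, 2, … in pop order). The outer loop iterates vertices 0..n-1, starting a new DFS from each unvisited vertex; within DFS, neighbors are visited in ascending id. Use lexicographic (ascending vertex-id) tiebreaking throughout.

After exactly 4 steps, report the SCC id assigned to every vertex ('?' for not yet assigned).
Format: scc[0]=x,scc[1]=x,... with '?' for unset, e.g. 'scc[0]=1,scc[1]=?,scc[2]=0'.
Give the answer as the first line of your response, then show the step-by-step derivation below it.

scc[0]=2,scc[1]=1,scc[2]=?,scc[3]=0,scc[4]=2,scc[5]=?

step 1: low=(low[0]=0,low[1]=?,low[2]=?,low[3]=1,low[4]=?,low[5]=?); scc=(scc[0]=?,scc[1]=?,scc[2]=?,scc[3]=0,scc[4]=?,scc[5]=?)
step 2: low=(low[0]=0,low[1]=3,low[2]=?,low[3]=1,low[4]=0,low[5]=?); scc=(scc[0]=?,scc[1]=1,scc[2]=?,scc[3]=0,scc[4]=?,scc[5]=?)
step 3: low=(low[0]=0,low[1]=3,low[2]=?,low[3]=1,low[4]=0,low[5]=?); scc=(scc[0]=?,scc[1]=1,scc[2]=?,scc[3]=0,scc[4]=?,scc[5]=?)
step 4: low=(low[0]=0,low[1]=3,low[2]=?,low[3]=1,low[4]=0,low[5]=?); scc=(scc[0]=2,scc[1]=1,scc[2]=?,scc[3]=0,scc[4]=2,scc[5]=?)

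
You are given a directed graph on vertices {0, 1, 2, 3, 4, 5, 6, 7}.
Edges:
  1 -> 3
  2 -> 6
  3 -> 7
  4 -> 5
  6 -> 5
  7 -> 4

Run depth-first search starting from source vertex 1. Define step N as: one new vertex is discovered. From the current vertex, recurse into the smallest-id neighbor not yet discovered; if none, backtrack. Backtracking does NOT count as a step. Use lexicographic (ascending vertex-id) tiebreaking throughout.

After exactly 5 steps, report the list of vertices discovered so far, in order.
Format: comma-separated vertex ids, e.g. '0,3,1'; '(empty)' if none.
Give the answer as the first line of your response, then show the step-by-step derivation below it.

1,3,7,4,5

step 1: discover 1; path=1; order=1
step 2: discover 3; path=1>3; order=1,3
step 3: discover 7; path=1>3>7; order=1,3,7
step 4: discover 4; path=1>3>7>4; order=1,3,7,4
step 5: discover 5; path=1>3>7>4>5; order=1,3,7,4,5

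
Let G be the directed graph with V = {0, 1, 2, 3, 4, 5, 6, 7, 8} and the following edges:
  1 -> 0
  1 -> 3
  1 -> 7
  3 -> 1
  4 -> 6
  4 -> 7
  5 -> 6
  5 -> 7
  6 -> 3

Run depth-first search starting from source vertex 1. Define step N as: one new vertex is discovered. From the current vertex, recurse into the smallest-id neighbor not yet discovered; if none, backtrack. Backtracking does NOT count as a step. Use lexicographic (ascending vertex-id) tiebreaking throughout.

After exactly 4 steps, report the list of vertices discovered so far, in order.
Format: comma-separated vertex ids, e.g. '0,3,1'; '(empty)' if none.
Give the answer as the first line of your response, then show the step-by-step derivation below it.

1,0,3,7

step 1: discover 1; path=1; order=1
step 2: discover 0; path=1>0; order=1,0
step 3: discover 3; path=1>3; order=1,0,3
step 4: discover 7; path=1>7; order=1,0,3,7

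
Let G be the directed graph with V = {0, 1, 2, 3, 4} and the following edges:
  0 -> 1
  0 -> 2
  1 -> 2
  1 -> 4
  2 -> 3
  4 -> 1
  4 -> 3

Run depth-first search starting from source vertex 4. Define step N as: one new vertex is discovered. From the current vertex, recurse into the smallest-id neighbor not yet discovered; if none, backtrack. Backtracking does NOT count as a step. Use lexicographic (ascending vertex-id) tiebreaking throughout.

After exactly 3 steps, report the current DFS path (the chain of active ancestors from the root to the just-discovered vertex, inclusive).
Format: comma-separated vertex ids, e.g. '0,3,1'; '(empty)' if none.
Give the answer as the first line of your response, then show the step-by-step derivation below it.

4,1,2

step 1: discover 4; path=4; order=4
step 2: discover 1; path=4>1; order=4,1
step 3: discover 2; path=4>1>2; order=4,1,2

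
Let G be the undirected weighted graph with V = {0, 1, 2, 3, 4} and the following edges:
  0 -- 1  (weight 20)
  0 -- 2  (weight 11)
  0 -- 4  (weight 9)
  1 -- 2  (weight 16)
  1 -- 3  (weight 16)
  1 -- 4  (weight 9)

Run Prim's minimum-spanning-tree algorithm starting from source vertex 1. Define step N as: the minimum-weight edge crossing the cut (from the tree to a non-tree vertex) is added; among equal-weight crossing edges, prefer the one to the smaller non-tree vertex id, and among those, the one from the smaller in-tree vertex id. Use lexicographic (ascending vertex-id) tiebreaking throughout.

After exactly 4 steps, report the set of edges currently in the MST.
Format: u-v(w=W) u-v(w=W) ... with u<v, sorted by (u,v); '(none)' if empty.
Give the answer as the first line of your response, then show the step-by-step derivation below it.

0-2(w=11) 0-4(w=9) 1-3(w=16) 1-4(w=9)

step 1: add edge 1-4 (w=9); MST = {1-4(w=9)}
step 2: add edge 0-4 (w=9); MST = {0-4(w=9) 1-4(w=9)}
step 3: add edge 0-2 (w=11); MST = {0-2(w=11) 0-4(w=9) 1-4(w=9)}
step 4: add edge 1-3 (w=16); MST = {0-2(w=11) 0-4(w=9) 1-3(w=16) 1-4(w=9)}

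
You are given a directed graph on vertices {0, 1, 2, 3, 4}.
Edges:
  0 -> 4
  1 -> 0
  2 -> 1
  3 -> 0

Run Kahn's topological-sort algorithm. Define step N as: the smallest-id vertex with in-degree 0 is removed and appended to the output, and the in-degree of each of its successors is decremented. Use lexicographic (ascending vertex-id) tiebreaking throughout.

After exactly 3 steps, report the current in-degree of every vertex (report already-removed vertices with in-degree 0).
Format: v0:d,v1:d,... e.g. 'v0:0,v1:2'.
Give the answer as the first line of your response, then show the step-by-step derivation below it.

v0:0,v1:0,v2:0,v3:0,v4:1

step 1: output 2; order=[2]; indeg=(2,0,0,0,1)
step 2: output 1; order=[2,1]; indeg=(1,0,0,0,1)
step 3: output 3; order=[2,1,3]; indeg=(0,0,0,0,1)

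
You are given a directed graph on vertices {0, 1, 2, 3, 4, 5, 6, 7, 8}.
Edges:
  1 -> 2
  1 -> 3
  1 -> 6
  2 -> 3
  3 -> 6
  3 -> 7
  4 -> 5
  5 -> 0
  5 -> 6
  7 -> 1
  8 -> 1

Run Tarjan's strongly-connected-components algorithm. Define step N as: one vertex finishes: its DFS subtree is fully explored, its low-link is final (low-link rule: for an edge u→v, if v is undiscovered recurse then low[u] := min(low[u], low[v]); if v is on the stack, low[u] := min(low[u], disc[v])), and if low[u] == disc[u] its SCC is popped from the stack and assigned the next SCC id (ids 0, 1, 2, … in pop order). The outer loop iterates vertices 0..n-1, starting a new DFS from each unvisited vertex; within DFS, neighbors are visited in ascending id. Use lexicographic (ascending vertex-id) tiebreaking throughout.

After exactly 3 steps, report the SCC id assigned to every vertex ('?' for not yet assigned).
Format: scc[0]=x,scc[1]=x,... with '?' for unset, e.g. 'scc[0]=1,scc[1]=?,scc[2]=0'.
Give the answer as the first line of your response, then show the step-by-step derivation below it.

scc[0]=0,scc[1]=?,scc[2]=?,scc[3]=?,scc[4]=?,scc[5]=?,scc[6]=1,scc[7]=?,scc[8]=?

step 1: low=(low[0]=0,low[1]=?,low[2]=?,low[3]=?,low[4]=?,low[5]=?,low[6]=?,low[7]=?,low[8]=?); scc=(scc[0]=0,scc[1]=?,scc[2]=?,scc[3]=?,scc[4]=?,scc[5]=?,scc[6]=?,scc[7]=?,scc[8]=?)
step 2: low=(low[0]=0,low[1]=1,low[2]=2,low[3]=3,low[4]=?,low[5]=?,low[6]=4,low[7]=?,low[8]=?); scc=(scc[0]=0,scc[1]=?,scc[2]=?,scc[3]=?,scc[4]=?,scc[5]=?,scc[6]=1,scc[7]=?,scc[8]=?)
step 3: low=(low[0]=0,low[1]=1,low[2]=2,low[3]=3,low[4]=?,low[5]=?,low[6]=4,low[7]=1,low[8]=?); scc=(scc[0]=0,scc[1]=?,scc[2]=?,scc[3]=?,scc[4]=?,scc[5]=?,scc[6]=1,scc[7]=?,scc[8]=?)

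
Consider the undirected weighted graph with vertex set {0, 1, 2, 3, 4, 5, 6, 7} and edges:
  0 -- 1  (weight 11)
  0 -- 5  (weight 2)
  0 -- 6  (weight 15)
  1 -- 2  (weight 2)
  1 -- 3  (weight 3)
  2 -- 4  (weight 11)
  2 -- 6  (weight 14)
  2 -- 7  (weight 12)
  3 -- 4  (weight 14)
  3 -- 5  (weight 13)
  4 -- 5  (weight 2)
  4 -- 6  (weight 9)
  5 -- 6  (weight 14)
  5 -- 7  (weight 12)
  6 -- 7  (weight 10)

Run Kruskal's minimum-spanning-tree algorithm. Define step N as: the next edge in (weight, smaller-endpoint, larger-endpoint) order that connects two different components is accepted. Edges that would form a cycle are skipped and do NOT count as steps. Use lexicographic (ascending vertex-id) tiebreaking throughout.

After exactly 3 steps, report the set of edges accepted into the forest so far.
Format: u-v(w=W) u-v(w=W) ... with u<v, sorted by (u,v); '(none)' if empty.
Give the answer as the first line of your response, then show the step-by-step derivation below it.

0-5(w=2) 1-2(w=2) 4-5(w=2)

step 1: add edge 0-5 (w=2); MST = {0-5(w=2)}
step 2: add edge 1-2 (w=2); MST = {0-5(w=2) 1-2(w=2)}
step 3: add edge 4-5 (w=2); MST = {0-5(w=2) 1-2(w=2) 4-5(w=2)}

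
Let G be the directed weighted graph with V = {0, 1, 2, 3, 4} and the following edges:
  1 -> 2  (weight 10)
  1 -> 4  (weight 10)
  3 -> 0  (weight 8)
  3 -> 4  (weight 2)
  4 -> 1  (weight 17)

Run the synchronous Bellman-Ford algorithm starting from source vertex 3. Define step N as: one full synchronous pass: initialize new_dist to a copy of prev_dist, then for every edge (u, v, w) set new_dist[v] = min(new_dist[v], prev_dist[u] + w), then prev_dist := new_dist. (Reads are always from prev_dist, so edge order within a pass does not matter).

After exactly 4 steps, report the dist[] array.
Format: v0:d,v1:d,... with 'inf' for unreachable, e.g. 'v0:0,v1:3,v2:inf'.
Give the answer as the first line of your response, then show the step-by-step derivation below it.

v0:8,v1:19,v2:29,v3:0,v4:2

step 1: dist = v0:8,v1:inf,v2:inf,v3:0,v4:2
step 2: dist = v0:8,v1:19,v2:inf,v3:0,v4:2
step 3: dist = v0:8,v1:19,v2:29,v3:0,v4:2
step 4: dist = v0:8,v1:19,v2:29,v3:0,v4:2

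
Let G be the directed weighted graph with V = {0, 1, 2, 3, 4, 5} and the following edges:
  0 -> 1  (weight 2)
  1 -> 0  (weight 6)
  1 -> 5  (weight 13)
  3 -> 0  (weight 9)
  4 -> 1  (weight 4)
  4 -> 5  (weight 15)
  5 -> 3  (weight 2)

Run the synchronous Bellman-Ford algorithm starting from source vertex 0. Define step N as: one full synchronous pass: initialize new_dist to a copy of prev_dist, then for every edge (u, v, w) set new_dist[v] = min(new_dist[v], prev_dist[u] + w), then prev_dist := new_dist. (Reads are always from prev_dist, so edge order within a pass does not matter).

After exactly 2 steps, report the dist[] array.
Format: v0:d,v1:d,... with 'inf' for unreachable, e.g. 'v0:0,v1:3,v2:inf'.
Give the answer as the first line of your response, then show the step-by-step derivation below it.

v0:0,v1:2,v2:inf,v3:inf,v4:inf,v5:15

step 1: dist = v0:0,v1:2,v2:inf,v3:inf,v4:inf,v5:inf
step 2: dist = v0:0,v1:2,v2:inf,v3:inf,v4:inf,v5:15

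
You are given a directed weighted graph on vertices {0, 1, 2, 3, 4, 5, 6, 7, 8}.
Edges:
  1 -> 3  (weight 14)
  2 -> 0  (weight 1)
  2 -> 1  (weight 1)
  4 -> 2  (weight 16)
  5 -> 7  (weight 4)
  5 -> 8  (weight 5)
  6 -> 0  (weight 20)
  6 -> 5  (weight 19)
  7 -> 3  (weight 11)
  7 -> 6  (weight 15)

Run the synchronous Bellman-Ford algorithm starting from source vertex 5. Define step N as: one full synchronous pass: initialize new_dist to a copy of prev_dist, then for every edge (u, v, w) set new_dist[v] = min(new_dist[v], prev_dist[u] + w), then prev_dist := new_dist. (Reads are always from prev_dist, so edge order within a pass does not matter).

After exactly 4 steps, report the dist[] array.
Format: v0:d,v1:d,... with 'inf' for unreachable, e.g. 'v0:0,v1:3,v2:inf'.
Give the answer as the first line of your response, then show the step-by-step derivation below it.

v0:39,v1:inf,v2:inf,v3:15,v4:inf,v5:0,v6:19,v7:4,v8:5

step 1: dist = v0:inf,v1:inf,v2:inf,v3:inf,v4:inf,v5:0,v6:inf,v7:4,v8:5
step 2: dist = v0:inf,v1:inf,v2:inf,v3:15,v4:inf,v5:0,v6:19,v7:4,v8:5
step 3: dist = v0:39,v1:inf,v2:inf,v3:15,v4:inf,v5:0,v6:19,v7:4,v8:5
step 4: dist = v0:39,v1:inf,v2:inf,v3:15,v4:inf,v5:0,v6:19,v7:4,v8:5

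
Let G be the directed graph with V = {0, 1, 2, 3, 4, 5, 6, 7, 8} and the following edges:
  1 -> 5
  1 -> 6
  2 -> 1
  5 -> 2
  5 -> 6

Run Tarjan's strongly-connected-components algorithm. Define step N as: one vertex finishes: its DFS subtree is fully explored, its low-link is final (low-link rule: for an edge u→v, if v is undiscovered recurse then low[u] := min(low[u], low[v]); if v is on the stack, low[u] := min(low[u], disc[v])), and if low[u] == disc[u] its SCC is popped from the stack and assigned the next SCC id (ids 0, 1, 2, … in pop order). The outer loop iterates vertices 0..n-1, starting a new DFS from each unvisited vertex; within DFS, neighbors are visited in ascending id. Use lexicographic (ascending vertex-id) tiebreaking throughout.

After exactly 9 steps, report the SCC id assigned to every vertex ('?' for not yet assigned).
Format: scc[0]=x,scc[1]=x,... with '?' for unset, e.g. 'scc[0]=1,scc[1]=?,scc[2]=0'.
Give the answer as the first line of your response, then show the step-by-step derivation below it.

scc[0]=0,scc[1]=2,scc[2]=2,scc[3]=3,scc[4]=4,scc[5]=2,scc[6]=1,scc[7]=5,scc[8]=6

step 1: low=(low[0]=0,low[1]=?,low[2]=?,low[3]=?,low[4]=?,low[5]=?,low[6]=?,low[7]=?,low[8]=?); scc=(scc[0]=0,scc[1]=?,scc[2]=?,scc[3]=?,scc[4]=?,scc[5]=?,scc[6]=?,scc[7]=?,scc[8]=?)
step 2: low=(low[0]=0,low[1]=1,low[2]=1,low[3]=?,low[4]=?,low[5]=2,low[6]=?,low[7]=?,low[8]=?); scc=(scc[0]=0,scc[1]=?,scc[2]=?,scc[3]=?,scc[4]=?,scc[5]=?,scc[6]=?,scc[7]=?,scc[8]=?)
step 3: low=(low[0]=0,low[1]=1,low[2]=1,low[3]=?,low[4]=?,low[5]=1,low[6]=4,low[7]=?,low[8]=?); scc=(scc[0]=0,scc[1]=?,scc[2]=?,scc[3]=?,scc[4]=?,scc[5]=?,scc[6]=1,scc[7]=?,scc[8]=?)
step 4: low=(low[0]=0,low[1]=1,low[2]=1,low[3]=?,low[4]=?,low[5]=1,low[6]=4,low[7]=?,low[8]=?); scc=(scc[0]=0,scc[1]=?,scc[2]=?,scc[3]=?,scc[4]=?,scc[5]=?,scc[6]=1,scc[7]=?,scc[8]=?)
step 5: low=(low[0]=0,low[1]=1,low[2]=1,low[3]=?,low[4]=?,low[5]=1,low[6]=4,low[7]=?,low[8]=?); scc=(scc[0]=0,scc[1]=2,scc[2]=2,scc[3]=?,scc[4]=?,scc[5]=2,scc[6]=1,scc[7]=?,scc[8]=?)
step 6: low=(low[0]=0,low[1]=1,low[2]=1,low[3]=5,low[4]=?,low[5]=1,low[6]=4,low[7]=?,low[8]=?); scc=(scc[0]=0,scc[1]=2,scc[2]=2,scc[3]=3,scc[4]=?,scc[5]=2,scc[6]=1,scc[7]=?,scc[8]=?)
step 7: low=(low[0]=0,low[1]=1,low[2]=1,low[3]=5,low[4]=6,low[5]=1,low[6]=4,low[7]=?,low[8]=?); scc=(scc[0]=0,scc[1]=2,scc[2]=2,scc[3]=3,scc[4]=4,scc[5]=2,scc[6]=1,scc[7]=?,scc[8]=?)
step 8: low=(low[0]=0,low[1]=1,low[2]=1,low[3]=5,low[4]=6,low[5]=1,low[6]=4,low[7]=7,low[8]=?); scc=(scc[0]=0,scc[1]=2,scc[2]=2,scc[3]=3,scc[4]=4,scc[5]=2,scc[6]=1,scc[7]=5,scc[8]=?)
step 9: low=(low[0]=0,low[1]=1,low[2]=1,low[3]=5,low[4]=6,low[5]=1,low[6]=4,low[7]=7,low[8]=8); scc=(scc[0]=0,scc[1]=2,scc[2]=2,scc[3]=3,scc[4]=4,scc[5]=2,scc[6]=1,scc[7]=5,scc[8]=6)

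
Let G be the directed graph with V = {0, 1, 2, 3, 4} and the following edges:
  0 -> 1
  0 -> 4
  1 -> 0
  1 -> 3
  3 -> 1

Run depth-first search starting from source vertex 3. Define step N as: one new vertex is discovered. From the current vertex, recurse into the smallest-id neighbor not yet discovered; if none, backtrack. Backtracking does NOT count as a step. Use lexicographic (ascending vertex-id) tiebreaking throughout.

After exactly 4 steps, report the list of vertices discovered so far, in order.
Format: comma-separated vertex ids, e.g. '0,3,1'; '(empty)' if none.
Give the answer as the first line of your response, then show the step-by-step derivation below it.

3,1,0,4

step 1: discover 3; path=3; order=3
step 2: discover 1; path=3>1; order=3,1
step 3: discover 0; path=3>1>0; order=3,1,0
step 4: discover 4; path=3>1>0>4; order=3,1,0,4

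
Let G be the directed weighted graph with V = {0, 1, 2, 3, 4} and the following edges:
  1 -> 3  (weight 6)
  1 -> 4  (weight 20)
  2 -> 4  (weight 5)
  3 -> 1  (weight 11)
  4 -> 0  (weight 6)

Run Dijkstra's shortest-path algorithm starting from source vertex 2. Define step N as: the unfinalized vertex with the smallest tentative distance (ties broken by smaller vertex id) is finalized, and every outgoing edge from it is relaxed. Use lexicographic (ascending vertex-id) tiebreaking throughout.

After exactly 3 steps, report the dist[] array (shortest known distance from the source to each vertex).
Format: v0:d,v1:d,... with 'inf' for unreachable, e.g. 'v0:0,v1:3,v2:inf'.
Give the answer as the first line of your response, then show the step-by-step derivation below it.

v0:11,v1:inf,v2:0,v3:inf,v4:5

step 1: dist = v0:inf,v1:inf,v2:0,v3:inf,v4:5
step 2: dist = v0:11,v1:inf,v2:0,v3:inf,v4:5
step 3: dist = v0:11,v1:inf,v2:0,v3:inf,v4:5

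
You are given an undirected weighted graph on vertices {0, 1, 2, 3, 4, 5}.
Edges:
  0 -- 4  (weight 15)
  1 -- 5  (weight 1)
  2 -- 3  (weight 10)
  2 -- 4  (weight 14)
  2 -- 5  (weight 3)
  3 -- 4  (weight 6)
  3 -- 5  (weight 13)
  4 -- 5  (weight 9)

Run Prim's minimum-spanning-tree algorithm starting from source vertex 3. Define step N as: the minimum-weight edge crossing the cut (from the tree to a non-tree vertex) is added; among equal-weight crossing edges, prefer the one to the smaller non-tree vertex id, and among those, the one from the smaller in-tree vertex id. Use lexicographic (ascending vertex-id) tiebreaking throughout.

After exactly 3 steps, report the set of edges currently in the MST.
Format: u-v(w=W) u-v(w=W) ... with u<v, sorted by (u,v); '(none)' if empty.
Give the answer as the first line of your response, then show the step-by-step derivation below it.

1-5(w=1) 3-4(w=6) 4-5(w=9)

step 1: add edge 3-4 (w=6); MST = {3-4(w=6)}
step 2: add edge 4-5 (w=9); MST = {3-4(w=6) 4-5(w=9)}
step 3: add edge 1-5 (w=1); MST = {1-5(w=1) 3-4(w=6) 4-5(w=9)}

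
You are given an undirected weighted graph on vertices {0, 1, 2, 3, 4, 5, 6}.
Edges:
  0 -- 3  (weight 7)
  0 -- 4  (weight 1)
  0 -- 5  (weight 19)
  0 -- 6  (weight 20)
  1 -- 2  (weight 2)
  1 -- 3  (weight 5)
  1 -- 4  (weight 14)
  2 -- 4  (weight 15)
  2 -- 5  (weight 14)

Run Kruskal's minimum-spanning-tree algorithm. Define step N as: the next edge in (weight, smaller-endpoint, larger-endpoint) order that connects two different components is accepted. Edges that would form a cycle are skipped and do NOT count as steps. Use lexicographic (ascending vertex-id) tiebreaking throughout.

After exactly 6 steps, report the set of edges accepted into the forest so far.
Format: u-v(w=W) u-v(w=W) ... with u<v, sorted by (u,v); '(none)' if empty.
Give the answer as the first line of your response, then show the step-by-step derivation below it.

0-3(w=7) 0-4(w=1) 0-6(w=20) 1-2(w=2) 1-3(w=5) 2-5(w=14)

step 1: add edge 0-4 (w=1); MST = {0-4(w=1)}
step 2: add edge 1-2 (w=2); MST = {0-4(w=1) 1-2(w=2)}
step 3: add edge 1-3 (w=5); MST = {0-4(w=1) 1-2(w=2) 1-3(w=5)}
step 4: add edge 0-3 (w=7); MST = {0-3(w=7) 0-4(w=1) 1-2(w=2) 1-3(w=5)}
step 5: add edge 2-5 (w=14); MST = {0-3(w=7) 0-4(w=1) 1-2(w=2) 1-3(w=5) 2-5(w=14)}
step 6: add edge 0-6 (w=20); MST = {0-3(w=7) 0-4(w=1) 0-6(w=20) 1-2(w=2) 1-3(w=5) 2-5(w=14)}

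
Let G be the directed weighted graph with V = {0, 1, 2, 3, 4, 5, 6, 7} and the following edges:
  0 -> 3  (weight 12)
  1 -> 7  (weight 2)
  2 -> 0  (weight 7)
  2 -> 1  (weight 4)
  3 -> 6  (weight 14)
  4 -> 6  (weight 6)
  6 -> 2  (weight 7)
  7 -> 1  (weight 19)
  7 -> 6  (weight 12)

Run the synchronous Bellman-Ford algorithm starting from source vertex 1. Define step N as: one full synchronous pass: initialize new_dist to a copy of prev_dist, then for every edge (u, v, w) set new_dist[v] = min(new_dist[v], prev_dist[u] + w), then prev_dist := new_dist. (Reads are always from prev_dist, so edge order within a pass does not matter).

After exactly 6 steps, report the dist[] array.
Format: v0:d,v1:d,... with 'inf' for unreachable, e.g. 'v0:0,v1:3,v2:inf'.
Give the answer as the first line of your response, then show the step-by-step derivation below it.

v0:28,v1:0,v2:21,v3:40,v4:inf,v5:inf,v6:14,v7:2

step 1: dist = v0:inf,v1:0,v2:inf,v3:inf,v4:inf,v5:inf,v6:inf,v7:2
step 2: dist = v0:inf,v1:0,v2:inf,v3:inf,v4:inf,v5:inf,v6:14,v7:2
step 3: dist = v0:inf,v1:0,v2:21,v3:inf,v4:inf,v5:inf,v6:14,v7:2
step 4: dist = v0:28,v1:0,v2:21,v3:inf,v4:inf,v5:inf,v6:14,v7:2
step 5: dist = v0:28,v1:0,v2:21,v3:40,v4:inf,v5:inf,v6:14,v7:2
step 6: dist = v0:28,v1:0,v2:21,v3:40,v4:inf,v5:inf,v6:14,v7:2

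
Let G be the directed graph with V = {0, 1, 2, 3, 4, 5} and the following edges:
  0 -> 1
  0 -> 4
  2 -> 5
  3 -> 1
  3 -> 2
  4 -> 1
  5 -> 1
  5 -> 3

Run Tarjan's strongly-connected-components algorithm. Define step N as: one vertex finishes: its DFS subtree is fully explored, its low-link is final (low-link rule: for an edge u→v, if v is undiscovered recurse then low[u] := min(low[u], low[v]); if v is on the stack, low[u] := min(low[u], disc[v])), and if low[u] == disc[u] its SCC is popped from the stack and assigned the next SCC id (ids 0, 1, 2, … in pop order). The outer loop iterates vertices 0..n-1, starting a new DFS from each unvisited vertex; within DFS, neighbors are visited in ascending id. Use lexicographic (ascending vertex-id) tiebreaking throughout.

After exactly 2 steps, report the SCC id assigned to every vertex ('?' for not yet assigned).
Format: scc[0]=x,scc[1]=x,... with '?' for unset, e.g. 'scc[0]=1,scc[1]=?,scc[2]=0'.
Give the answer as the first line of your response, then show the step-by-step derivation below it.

scc[0]=?,scc[1]=0,scc[2]=?,scc[3]=?,scc[4]=1,scc[5]=?

step 1: low=(low[0]=0,low[1]=1,low[2]=?,low[3]=?,low[4]=?,low[5]=?); scc=(scc[0]=?,scc[1]=0,scc[2]=?,scc[3]=?,scc[4]=?,scc[5]=?)
step 2: low=(low[0]=0,low[1]=1,low[2]=?,low[3]=?,low[4]=2,low[5]=?); scc=(scc[0]=?,scc[1]=0,scc[2]=?,scc[3]=?,scc[4]=1,scc[5]=?)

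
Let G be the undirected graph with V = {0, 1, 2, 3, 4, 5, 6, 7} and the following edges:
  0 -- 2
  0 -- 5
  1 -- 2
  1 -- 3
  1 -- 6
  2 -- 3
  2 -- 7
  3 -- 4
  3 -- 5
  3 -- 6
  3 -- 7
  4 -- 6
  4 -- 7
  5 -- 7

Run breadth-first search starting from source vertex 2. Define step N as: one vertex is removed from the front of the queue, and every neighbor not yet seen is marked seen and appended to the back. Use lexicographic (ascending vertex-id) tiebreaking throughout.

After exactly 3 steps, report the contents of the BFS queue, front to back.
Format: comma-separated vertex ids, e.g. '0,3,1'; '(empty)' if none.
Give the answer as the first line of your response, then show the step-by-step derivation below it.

3,7,5,6

step 1: dequeue 2; queue=[0,1,3,7]; order=2
step 2: dequeue 0; queue=[1,3,7,5]; order=2,0
step 3: dequeue 1; queue=[3,7,5,6]; order=2,0,1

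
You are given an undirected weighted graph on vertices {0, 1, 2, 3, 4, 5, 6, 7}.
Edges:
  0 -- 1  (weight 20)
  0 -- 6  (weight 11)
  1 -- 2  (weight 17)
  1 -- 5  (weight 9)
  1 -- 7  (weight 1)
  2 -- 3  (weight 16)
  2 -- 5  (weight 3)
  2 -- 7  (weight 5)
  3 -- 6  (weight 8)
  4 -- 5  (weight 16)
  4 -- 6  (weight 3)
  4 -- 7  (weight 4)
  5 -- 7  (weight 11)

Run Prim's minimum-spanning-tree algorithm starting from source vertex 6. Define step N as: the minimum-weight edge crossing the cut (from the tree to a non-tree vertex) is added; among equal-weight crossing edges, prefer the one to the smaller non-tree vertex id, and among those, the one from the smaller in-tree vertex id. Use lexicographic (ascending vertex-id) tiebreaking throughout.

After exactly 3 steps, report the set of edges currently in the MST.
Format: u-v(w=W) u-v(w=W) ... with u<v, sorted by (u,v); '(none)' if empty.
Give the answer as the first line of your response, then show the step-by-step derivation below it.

1-7(w=1) 4-6(w=3) 4-7(w=4)

step 1: add edge 4-6 (w=3); MST = {4-6(w=3)}
step 2: add edge 4-7 (w=4); MST = {4-6(w=3) 4-7(w=4)}
step 3: add edge 1-7 (w=1); MST = {1-7(w=1) 4-6(w=3) 4-7(w=4)}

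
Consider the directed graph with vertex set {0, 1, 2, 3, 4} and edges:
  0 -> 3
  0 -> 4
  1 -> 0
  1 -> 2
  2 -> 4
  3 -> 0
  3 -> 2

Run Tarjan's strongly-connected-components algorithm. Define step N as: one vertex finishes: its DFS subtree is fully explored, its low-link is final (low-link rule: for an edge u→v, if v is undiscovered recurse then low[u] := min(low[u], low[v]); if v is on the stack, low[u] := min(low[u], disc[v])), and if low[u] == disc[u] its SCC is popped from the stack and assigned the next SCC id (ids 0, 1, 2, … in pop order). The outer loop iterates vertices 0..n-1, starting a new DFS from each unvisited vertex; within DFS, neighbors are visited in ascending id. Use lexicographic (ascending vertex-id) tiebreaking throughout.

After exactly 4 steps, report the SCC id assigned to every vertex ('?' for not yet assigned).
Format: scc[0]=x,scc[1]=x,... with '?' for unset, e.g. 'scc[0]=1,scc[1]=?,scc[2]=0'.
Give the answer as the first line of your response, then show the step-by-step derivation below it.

scc[0]=2,scc[1]=?,scc[2]=1,scc[3]=2,scc[4]=0

step 1: low=(low[0]=0,low[1]=?,low[2]=2,low[3]=0,low[4]=3); scc=(scc[0]=?,scc[1]=?,scc[2]=?,scc[3]=?,scc[4]=0)
step 2: low=(low[0]=0,low[1]=?,low[2]=2,low[3]=0,low[4]=3); scc=(scc[0]=?,scc[1]=?,scc[2]=1,scc[3]=?,scc[4]=0)
step 3: low=(low[0]=0,low[1]=?,low[2]=2,low[3]=0,low[4]=3); scc=(scc[0]=?,scc[1]=?,scc[2]=1,scc[3]=?,scc[4]=0)
step 4: low=(low[0]=0,low[1]=?,low[2]=2,low[3]=0,low[4]=3); scc=(scc[0]=2,scc[1]=?,scc[2]=1,scc[3]=2,scc[4]=0)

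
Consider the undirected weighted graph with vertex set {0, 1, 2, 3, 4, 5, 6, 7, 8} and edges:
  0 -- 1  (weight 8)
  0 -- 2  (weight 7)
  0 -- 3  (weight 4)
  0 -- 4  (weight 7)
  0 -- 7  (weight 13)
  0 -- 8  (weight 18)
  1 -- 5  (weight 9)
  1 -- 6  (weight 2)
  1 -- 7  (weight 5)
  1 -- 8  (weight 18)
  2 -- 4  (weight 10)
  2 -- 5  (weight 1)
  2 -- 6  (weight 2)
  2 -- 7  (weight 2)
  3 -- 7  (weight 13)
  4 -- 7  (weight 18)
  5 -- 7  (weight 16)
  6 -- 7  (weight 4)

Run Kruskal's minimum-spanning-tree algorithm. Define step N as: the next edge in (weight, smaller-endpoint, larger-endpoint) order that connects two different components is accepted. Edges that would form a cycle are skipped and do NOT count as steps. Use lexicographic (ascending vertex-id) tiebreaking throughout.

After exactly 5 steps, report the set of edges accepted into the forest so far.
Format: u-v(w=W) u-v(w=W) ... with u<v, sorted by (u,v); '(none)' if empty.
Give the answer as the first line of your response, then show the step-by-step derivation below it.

0-3(w=4) 1-6(w=2) 2-5(w=1) 2-6(w=2) 2-7(w=2)

step 1: add edge 2-5 (w=1); MST = {2-5(w=1)}
step 2: add edge 1-6 (w=2); MST = {1-6(w=2) 2-5(w=1)}
step 3: add edge 2-6 (w=2); MST = {1-6(w=2) 2-5(w=1) 2-6(w=2)}
step 4: add edge 2-7 (w=2); MST = {1-6(w=2) 2-5(w=1) 2-6(w=2) 2-7(w=2)}
step 5: add edge 0-3 (w=4); MST = {0-3(w=4) 1-6(w=2) 2-5(w=1) 2-6(w=2) 2-7(w=2)}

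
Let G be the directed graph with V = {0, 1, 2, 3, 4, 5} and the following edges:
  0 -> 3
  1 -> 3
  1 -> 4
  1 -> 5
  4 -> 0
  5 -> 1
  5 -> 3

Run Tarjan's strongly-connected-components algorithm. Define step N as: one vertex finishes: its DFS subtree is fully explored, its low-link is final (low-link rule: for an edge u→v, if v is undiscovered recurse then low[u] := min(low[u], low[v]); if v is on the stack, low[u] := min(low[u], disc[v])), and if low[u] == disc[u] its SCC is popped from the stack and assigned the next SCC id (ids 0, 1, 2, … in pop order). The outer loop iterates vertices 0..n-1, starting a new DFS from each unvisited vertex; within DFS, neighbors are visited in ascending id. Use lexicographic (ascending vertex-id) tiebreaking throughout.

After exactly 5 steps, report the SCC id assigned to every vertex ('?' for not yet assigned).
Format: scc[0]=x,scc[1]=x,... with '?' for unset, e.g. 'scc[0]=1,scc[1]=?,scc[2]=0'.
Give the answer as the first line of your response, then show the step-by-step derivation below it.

scc[0]=1,scc[1]=3,scc[2]=?,scc[3]=0,scc[4]=2,scc[5]=3

step 1: low=(low[0]=0,low[1]=?,low[2]=?,low[3]=1,low[4]=?,low[5]=?); scc=(scc[0]=?,scc[1]=?,scc[2]=?,scc[3]=0,scc[4]=?,scc[5]=?)
step 2: low=(low[0]=0,low[1]=?,low[2]=?,low[3]=1,low[4]=?,low[5]=?); scc=(scc[0]=1,scc[1]=?,scc[2]=?,scc[3]=0,scc[4]=?,scc[5]=?)
step 3: low=(low[0]=0,low[1]=2,low[2]=?,low[3]=1,low[4]=3,low[5]=?); scc=(scc[0]=1,scc[1]=?,scc[2]=?,scc[3]=0,scc[4]=2,scc[5]=?)
step 4: low=(low[0]=0,low[1]=2,low[2]=?,low[3]=1,low[4]=3,low[5]=2); scc=(scc[0]=1,scc[1]=?,scc[2]=?,scc[3]=0,scc[4]=2,scc[5]=?)
step 5: low=(low[0]=0,low[1]=2,low[2]=?,low[3]=1,low[4]=3,low[5]=2); scc=(scc[0]=1,scc[1]=3,scc[2]=?,scc[3]=0,scc[4]=2,scc[5]=3)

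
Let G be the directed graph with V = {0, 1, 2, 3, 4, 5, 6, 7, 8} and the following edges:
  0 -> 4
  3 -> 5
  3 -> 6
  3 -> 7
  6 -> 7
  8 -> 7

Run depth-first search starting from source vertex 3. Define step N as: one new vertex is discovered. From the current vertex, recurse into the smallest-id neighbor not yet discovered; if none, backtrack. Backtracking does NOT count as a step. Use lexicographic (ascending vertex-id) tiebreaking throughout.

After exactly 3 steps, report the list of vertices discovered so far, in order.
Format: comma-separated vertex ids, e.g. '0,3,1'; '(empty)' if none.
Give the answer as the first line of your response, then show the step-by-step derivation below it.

3,5,6

step 1: discover 3; path=3; order=3
step 2: discover 5; path=3>5; order=3,5
step 3: discover 6; path=3>6; order=3,5,6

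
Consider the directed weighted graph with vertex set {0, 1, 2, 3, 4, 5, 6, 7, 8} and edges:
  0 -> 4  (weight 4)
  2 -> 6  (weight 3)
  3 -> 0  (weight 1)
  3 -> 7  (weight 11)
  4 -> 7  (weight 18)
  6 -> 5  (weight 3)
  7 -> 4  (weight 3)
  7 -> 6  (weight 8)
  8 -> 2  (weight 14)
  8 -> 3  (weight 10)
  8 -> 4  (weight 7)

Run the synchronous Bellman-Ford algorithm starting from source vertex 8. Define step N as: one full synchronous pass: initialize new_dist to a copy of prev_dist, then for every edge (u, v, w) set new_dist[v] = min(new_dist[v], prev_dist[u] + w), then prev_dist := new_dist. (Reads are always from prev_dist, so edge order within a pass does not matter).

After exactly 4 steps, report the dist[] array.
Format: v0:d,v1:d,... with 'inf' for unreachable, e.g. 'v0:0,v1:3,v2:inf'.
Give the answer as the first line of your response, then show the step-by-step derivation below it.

v0:11,v1:inf,v2:14,v3:10,v4:7,v5:20,v6:17,v7:21,v8:0

step 1: dist = v0:inf,v1:inf,v2:14,v3:10,v4:7,v5:inf,v6:inf,v7:inf,v8:0
step 2: dist = v0:11,v1:inf,v2:14,v3:10,v4:7,v5:inf,v6:17,v7:21,v8:0
step 3: dist = v0:11,v1:inf,v2:14,v3:10,v4:7,v5:20,v6:17,v7:21,v8:0
step 4: dist = v0:11,v1:inf,v2:14,v3:10,v4:7,v5:20,v6:17,v7:21,v8:0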